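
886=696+190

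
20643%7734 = 5175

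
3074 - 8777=-5703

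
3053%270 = 83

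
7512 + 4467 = 11979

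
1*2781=2781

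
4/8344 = 1/2086≈0.000479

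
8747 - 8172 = 575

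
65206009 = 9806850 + 55399159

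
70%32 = 6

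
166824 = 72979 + 93845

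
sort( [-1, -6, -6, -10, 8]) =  [-10, -6, -6, -1, 8]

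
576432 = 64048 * 9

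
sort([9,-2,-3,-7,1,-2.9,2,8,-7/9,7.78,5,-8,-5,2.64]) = [-8,-7,-5,-3,-2.9,-2,-7/9,1,2,2.64,5,7.78,8,9]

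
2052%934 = 184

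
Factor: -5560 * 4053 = -1 * 2^3 * 3^1 * 5^1 * 7^1 * 139^1 * 193^1 = -22534680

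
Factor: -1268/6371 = -1*2^2*23^(-1)*277^(-1)*317^1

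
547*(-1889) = -1033283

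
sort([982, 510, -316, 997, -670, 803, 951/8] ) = [-670, -316, 951/8, 510, 803, 982, 997] 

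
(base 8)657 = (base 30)eb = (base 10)431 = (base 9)528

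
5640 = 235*24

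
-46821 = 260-47081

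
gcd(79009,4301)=1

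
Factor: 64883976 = 2^3*3^1*41^1*233^1*283^1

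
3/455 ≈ 0.00659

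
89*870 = 77430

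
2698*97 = 261706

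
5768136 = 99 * 58264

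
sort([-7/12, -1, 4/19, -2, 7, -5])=[-5, -2, -1, -7/12, 4/19, 7]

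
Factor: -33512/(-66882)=2^2*3^(-1)*59^1*157^(-1)=236/471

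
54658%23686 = 7286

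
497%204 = 89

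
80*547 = 43760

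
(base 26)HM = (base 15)20E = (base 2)111010000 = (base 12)328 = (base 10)464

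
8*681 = 5448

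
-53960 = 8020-61980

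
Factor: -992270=-1 * 2^1 * 5^1 * 67^1 * 1481^1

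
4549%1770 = 1009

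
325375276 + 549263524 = 874638800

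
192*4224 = 811008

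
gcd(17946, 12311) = 1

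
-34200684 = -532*64287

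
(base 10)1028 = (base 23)1lg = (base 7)2666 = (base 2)10000000100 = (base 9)1362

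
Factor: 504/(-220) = -1 * 2^1 * 3^2 * 5^(-1) * 7^1 * 11^(-1) = -126/55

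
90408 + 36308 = 126716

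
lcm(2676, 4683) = 18732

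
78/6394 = 39/3197 ≈ 0.0122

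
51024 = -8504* (-6)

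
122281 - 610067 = -487786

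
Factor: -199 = -1 * 199^1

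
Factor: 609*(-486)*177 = -1*2^1*3^7*7^1*29^1*59^1 = -52387398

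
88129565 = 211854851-123725286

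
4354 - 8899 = -4545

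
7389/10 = 738+9/10 = 738.90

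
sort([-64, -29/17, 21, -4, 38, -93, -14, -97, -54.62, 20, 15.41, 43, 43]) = [-97, -93, -64, -54.62, -14, -4, -29/17, 15.41, 20, 21, 38, 43, 43]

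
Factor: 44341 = 11^1 * 29^1 * 139^1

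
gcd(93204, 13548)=12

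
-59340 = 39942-99282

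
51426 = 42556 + 8870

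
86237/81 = 1064 + 53/81 ≈ 1064.65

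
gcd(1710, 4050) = 90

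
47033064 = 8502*5532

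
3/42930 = 1/14310 ≈ 0.0000699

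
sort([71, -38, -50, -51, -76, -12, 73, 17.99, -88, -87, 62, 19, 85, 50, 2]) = [-88, -87, -76, -51, -50, -38, -12, 2, 17.99, 19, 50, 62, 71, 73, 85]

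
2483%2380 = 103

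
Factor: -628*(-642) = 2^3*3^1*107^1*157^1 = 403176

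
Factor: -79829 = -1*79829^1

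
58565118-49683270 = 8881848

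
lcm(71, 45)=3195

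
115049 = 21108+93941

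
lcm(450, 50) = 450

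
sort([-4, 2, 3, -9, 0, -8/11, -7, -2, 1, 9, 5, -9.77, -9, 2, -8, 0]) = [-9.77, -9, -9, -8, -7, -4, -2, -8/11, 0, 0, 1, 2, 2, 3, 5, 9]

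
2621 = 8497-5876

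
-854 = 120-974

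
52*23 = 1196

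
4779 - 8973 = -4194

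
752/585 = 1 + 167/585≈1.29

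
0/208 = 0 = 0.00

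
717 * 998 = 715566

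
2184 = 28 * 78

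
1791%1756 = 35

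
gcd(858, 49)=1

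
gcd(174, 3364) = 58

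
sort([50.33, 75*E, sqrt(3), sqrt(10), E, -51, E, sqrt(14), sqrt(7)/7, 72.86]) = [-51, sqrt(7)/7, sqrt(3), E, E, sqrt(10), sqrt(14), 50.33, 72.86, 75*E]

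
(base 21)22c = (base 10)936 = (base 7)2505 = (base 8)1650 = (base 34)ri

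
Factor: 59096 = 2^3 * 83^1 * 89^1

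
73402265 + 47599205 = 121001470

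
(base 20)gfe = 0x1a3a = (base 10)6714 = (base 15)1ec9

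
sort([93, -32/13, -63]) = [-63, -32/13, 93]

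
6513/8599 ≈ 0.757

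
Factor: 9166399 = 11^1 * 833309^1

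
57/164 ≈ 0.348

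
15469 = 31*499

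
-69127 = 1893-71020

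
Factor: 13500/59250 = 2^1 * 3^2 * 79^ (-1) = 18/79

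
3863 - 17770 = -13907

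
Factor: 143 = 11^1*13^1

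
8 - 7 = 1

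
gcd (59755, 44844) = 37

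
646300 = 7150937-6504637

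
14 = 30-16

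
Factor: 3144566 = 2^1*1572283^1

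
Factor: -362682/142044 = -1*2^(-1)*3^1*7^(-1)*19^(-1)*89^(-1)*20149^1 = -60447/23674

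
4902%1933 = 1036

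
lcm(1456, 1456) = 1456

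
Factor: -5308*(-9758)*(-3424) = -1*2^8*7^1*17^1*41^1*107^1*1327^1 = -177347668736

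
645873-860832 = -214959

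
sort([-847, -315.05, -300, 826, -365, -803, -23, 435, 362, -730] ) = [-847, -803, -730, -365, -315.05, -300, -23, 362, 435, 826] 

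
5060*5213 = 26377780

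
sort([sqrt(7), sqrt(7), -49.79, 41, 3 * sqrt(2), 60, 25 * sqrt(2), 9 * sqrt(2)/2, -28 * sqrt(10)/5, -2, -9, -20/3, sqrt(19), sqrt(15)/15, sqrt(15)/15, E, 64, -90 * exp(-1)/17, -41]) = [-49.79, -41, -28 * sqrt(10)/5, -9, -20/3, -2, -90 * exp(-1)/17, sqrt(15)/15, sqrt(15)/15, sqrt(7), sqrt(7), E, 3 * sqrt(2), sqrt(19), 9 * sqrt(2)/2, 25 * sqrt(2), 41, 60, 64]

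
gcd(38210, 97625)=5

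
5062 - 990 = 4072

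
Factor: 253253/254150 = 2^(-1)*5^(-2)*7^1*11^2*17^(-1) = 847/850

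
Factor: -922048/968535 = -1*2^6*3^(-2)*5^(-1)*14407^1*21523^(-1)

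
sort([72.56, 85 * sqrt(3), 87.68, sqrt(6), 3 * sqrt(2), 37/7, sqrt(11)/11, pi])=[sqrt(11)/11, sqrt(6), pi, 3 * sqrt(2), 37/7, 72.56, 87.68, 85 * sqrt(3)]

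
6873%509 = 256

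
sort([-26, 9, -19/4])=[-26, -19/4, 9]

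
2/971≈0.00206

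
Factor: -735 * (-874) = 2^1 * 3^1 * 5^1 * 7^2 * 19^1 * 23^1 = 642390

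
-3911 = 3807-7718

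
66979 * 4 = 267916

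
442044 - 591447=-149403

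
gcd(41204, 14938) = 2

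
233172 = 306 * 762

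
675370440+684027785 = 1359398225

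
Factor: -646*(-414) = 2^2*3^2*17^1*19^1*23^1 = 267444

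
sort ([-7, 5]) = [-7, 5]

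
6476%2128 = 92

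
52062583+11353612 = 63416195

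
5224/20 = 261 + 1/5 = 261.20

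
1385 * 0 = 0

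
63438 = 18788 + 44650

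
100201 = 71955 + 28246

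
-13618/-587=23 + 117/587 ≈ 23.20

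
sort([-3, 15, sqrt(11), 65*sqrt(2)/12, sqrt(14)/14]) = [-3, sqrt(14)/14, sqrt(11), 65*sqrt(2)/12, 15]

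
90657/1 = 90657 = 90657.00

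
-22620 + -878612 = -901232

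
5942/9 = 660 + 2/9 ≈ 660.22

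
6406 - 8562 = -2156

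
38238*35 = 1338330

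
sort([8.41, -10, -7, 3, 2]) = [-10, -7, 2, 3, 8.41]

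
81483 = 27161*3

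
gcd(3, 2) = 1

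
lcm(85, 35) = 595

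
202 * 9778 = 1975156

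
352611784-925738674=-573126890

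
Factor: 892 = 2^2*223^1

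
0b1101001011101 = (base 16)1a5d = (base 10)6749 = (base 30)7et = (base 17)1660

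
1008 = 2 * 504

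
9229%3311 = 2607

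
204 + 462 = 666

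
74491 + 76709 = 151200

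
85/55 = 17/11 ≈ 1.55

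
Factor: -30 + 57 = 3^3 = 27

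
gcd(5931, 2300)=1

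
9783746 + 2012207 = 11795953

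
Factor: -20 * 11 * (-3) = 2^2 * 3^1 * 5^1 * 11^1 = 660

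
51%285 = 51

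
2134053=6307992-4173939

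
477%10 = 7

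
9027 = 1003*9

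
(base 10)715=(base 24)15j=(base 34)l1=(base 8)1313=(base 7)2041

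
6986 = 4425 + 2561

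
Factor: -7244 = -1*2^2*1811^1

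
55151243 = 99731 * 553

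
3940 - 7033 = -3093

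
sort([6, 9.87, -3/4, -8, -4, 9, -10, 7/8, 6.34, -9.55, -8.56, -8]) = [-10, -9.55, -8.56, -8, -8, -4, -3/4, 7/8, 6, 6.34, 9, 9.87]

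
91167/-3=-30389=-30389.00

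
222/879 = 74/293 ≈ 0.253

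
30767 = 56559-25792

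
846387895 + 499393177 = 1345781072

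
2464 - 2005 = 459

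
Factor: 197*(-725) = -1*5^2*29^1*197^1 = -142825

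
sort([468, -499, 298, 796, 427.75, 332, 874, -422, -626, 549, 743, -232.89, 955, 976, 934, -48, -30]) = [-626, -499, -422, -232.89, -48, -30, 298, 332, 427.75, 468, 549, 743, 796, 874, 934, 955, 976]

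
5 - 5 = 0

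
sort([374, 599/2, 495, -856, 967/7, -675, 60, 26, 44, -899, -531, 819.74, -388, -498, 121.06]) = [-899, -856, -675, -531, -498, -388, 26, 44, 60, 121.06, 967/7, 599/2, 374, 495, 819.74]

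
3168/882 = 176/49 ≈ 3.59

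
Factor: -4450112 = -1 * 2^6 * 31^1 * 2243^1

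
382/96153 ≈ 0.00397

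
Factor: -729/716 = -1 * 2^(-2) * 3^6 * 179^(-1)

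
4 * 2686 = 10744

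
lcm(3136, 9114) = 291648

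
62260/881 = 70 + 590/881 ≈ 70.67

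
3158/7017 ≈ 0.450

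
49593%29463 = 20130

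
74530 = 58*1285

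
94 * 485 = 45590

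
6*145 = 870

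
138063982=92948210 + 45115772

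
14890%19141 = 14890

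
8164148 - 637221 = 7526927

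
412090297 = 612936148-200845851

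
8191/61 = 134 + 17/61 ≈ 134.28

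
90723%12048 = 6387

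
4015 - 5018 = -1003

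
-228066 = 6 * (-38011)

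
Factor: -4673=-1 * 4673^1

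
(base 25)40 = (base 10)100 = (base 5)400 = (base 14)72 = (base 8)144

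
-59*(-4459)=263081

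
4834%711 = 568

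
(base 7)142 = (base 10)79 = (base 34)2b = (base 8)117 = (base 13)61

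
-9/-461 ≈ 0.0195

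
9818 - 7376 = 2442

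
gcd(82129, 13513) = 1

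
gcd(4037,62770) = 1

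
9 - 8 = 1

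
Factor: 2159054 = 2^1 * 1079527^1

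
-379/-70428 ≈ 0.00538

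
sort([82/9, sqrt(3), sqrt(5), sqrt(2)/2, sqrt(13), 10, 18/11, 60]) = [sqrt(2)/2, 18/11, sqrt(3), sqrt(5), sqrt(13), 82/9, 10, 60]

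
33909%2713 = 1353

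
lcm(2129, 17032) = 17032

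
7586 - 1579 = 6007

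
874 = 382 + 492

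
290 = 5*58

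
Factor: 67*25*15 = 3^1*5^3*67^1 = 25125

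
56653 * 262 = 14843086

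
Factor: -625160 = -1*2^3*5^1*15629^1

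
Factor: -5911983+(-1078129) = -1*2^5*61^1*3581^1 = -6990112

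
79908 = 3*26636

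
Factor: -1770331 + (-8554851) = -1*2^1*7^2*105359^1 = -10325182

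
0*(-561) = 0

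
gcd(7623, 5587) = 1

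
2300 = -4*(-575)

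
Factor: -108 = -1 * 2^2 * 3^3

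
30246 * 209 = 6321414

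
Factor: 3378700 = 2^2 * 5^2 * 13^1 * 23^1 * 113^1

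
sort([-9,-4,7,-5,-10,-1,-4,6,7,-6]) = [-10,-9,-6,-5,-4,-4,-1,6,7,7]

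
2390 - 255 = 2135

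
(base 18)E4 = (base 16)100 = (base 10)256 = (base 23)B3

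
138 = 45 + 93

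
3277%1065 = 82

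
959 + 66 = 1025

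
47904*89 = 4263456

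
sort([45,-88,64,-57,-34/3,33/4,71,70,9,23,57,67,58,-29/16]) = [-88,-57,-34/3,-29/16,33/4,9,23,45,57,58,64,67,70,71]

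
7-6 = 1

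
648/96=6 + 3/4=6.75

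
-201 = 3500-3701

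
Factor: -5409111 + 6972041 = 2^1 * 5^1 * 73^1 * 2141^1 = 1562930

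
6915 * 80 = 553200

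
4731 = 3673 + 1058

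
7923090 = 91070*87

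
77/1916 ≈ 0.0402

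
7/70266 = 1/10038 ≈ 0.0000996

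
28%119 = 28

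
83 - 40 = 43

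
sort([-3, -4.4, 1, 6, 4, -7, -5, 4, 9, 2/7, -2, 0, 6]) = [-7, -5, -4.4, -3, -2, 0, 2/7, 1, 4, 4, 6, 6, 9]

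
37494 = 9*4166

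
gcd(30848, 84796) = 4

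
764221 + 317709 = 1081930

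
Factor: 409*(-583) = -1*11^1*53^1*409^1 = -238447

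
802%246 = 64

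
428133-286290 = 141843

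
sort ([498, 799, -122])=[-122, 498, 799]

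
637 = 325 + 312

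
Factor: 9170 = 2^1*5^1*7^1*131^1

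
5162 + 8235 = 13397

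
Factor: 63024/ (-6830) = -1*2^3*3^1*5^ (-1)*13^1*101^1*683^ (-1) = -31512/3415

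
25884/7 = 3697 + 5/7 ≈ 3697.71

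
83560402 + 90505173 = 174065575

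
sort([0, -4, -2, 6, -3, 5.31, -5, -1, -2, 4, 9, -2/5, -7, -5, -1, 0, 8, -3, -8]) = [-8, -7, -5, -5, -4, -3, -3, -2, -2, -1, -1, -2/5, 0, 0, 4, 5.31, 6, 8, 9]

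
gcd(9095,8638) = 1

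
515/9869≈0.0522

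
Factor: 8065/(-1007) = -1*5^1*19^(-1)*53^(-1)*1613^1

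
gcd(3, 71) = 1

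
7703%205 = 118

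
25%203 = 25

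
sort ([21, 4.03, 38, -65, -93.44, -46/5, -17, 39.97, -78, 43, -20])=[-93.44, -78, -65, -20, -17, -46/5, 4.03, 21, 38, 39.97, 43]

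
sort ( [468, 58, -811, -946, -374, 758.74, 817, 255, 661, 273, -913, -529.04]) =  [-946, -913, -811, -529.04, -374, 58, 255, 273, 468, 661, 758.74, 817]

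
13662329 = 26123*523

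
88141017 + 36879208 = 125020225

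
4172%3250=922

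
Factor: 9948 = 2^2 * 3^1 * 829^1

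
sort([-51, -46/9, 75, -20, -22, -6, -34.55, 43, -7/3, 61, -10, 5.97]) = [-51, -34.55, -22, -20, -10, -6, -46/9, -7/3, 5.97, 43, 61, 75]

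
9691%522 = 295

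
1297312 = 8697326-7400014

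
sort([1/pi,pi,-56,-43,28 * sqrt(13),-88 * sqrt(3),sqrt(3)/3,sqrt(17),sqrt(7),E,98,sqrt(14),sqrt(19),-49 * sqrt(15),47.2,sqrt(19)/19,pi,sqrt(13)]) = [-49 * sqrt(15),-88 * sqrt(3),-56,-43,sqrt(19)/19,1/pi,sqrt(3)/3,sqrt(7),E,pi,pi,sqrt(13),sqrt(14),sqrt(17),sqrt(19),47.2,98,28 * sqrt(13)]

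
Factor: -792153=-1 * 3^3 * 29339^1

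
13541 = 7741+5800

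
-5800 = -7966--2166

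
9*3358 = 30222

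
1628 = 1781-153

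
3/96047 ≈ 0.0000312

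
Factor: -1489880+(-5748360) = -1*2^5*5^1*19^1*2381^1 = -7238240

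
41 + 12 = 53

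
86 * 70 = 6020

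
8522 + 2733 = 11255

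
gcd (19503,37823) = 1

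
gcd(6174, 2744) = 686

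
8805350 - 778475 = 8026875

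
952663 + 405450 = 1358113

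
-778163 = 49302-827465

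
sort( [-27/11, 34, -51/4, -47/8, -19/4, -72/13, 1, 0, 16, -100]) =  [-100, -51/4, -47/8, -72/13, -19/4, -27/11, 0, 1, 16, 34]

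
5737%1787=376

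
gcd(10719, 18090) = 27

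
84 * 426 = 35784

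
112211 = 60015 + 52196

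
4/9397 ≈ 0.000426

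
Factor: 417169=417169^1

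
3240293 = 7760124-4519831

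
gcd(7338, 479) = 1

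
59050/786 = 75 + 50/393 ≈ 75.13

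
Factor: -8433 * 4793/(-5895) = 5^(-1) * 131^(-1) * 937^1 * 4793^1 = 4491041/655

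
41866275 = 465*90035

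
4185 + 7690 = 11875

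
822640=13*63280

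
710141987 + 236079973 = 946221960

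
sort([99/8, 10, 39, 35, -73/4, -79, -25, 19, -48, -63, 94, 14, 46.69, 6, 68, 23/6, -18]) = [-79, -63, -48, -25, -73/4, -18, 23/6, 6, 10, 99/8, 14, 19, 35, 39, 46.69, 68, 94]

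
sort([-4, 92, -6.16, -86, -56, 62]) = [-86, -56, -6.16, -4, 62, 92]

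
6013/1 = 6013 = 6013.00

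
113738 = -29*(-3922)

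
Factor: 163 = 163^1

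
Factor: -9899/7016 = -1 * 2^(-3) * 19^1 * 521^1 * 877^(-1) 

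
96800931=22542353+74258578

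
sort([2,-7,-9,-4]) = [-9,-7,-4,2]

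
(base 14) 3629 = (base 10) 9445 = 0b10010011100101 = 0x24e5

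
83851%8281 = 1041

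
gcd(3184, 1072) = 16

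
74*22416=1658784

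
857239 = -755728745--756585984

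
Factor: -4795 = -1*5^1*7^1*137^1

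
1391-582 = 809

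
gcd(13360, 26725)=5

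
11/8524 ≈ 0.00129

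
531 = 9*59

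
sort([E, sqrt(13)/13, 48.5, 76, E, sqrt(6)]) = [sqrt(13)/13, sqrt(6), E, E, 48.5, 76]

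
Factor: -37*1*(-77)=7^1*11^1*37^1=2849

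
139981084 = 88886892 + 51094192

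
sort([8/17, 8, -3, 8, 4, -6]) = [-6, -3, 8/17, 4, 8, 8]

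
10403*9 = 93627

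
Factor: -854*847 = -1*2^1*7^2*11^2*61^1 = -723338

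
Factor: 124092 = 2^2 * 3^4 * 383^1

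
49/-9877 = -7/1411 ≈ -0.00496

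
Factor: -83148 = -1 * 2^2 * 3^1 * 13^2 * 41^1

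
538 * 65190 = 35072220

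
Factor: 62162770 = 2^1*5^1*6216277^1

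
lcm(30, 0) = 0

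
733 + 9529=10262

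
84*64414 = 5410776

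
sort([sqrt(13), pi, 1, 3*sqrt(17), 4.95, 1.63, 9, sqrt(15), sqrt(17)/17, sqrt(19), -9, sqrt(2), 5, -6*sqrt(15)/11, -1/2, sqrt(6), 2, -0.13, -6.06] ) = [-9, -6.06, -6*sqrt(15)/11, -1/2, -0.13, sqrt(17)/17, 1, sqrt(2), 1.63, 2, sqrt(6), pi, sqrt(13), sqrt(15), sqrt(19), 4.95, 5, 9, 3*sqrt(17)] 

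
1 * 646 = 646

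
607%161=124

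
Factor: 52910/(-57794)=-1*5^1*13^1*71^(-1)=-65/71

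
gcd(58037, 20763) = 1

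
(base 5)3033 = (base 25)fi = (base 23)h2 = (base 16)189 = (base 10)393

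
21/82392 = 7/27464 ≈ 0.000255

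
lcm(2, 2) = 2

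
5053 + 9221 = 14274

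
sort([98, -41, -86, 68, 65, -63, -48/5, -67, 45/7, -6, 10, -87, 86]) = [-87, -86, -67, -63, -41, -48/5, -6, 45/7, 10, 65, 68, 86, 98]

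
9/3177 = 1/353 ≈ 0.00283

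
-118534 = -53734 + -64800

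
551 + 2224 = 2775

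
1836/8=229 + 1/2=229.50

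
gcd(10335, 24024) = 39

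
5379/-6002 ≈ -0.896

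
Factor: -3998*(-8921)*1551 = 2^1*3^1*11^2*47^1*811^1*1999^1 = 55318211058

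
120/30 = 4 = 4.00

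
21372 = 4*5343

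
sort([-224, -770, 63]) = [-770, -224, 63]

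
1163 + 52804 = 53967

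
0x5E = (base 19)4I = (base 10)94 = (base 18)54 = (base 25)3J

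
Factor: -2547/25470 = -1*2^(-1)*5^(-1) = -1/10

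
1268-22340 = -21072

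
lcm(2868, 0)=0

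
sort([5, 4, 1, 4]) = [1, 4, 4, 5]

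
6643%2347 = 1949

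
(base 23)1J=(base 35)17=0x2A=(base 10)42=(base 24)1I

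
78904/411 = 191 + 403/411 ≈ 191.98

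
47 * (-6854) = -322138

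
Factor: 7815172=2^2*17^1*281^1*409^1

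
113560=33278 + 80282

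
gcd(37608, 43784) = 8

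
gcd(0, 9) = 9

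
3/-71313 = -1/23771 ≈ -0.0000421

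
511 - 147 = 364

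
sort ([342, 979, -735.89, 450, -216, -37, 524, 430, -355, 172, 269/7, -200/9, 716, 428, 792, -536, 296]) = [-735.89, -536, -355, -216, -37, -200/9, 269/7, 172, 296, 342, 428, 430, 450, 524, 716, 792, 979]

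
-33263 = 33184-66447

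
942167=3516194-2574027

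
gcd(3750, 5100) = 150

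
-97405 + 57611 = -39794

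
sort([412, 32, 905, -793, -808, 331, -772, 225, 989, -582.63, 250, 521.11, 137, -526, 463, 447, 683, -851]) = [-851, -808, -793, -772, -582.63, -526, 32, 137, 225, 250, 331, 412, 447, 463, 521.11, 683, 905, 989]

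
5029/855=5 + 754/855 ≈ 5.88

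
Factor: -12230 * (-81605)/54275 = 2^1 * 13^(-1) * 19^1 * 167^(-1) * 859^1 * 1223^1 = 39921166/2171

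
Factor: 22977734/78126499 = 2^1 * 11^(-1) * 13^1 * 19^(-1) * 37^(-1) * 199^1 * 4441^1 * 10103^(-1)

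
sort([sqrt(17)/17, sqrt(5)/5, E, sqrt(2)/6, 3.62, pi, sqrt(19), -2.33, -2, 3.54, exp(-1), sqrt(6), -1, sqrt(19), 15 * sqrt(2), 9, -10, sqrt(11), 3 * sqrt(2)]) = [-10, -2.33, -2, -1, sqrt(2)/6, sqrt(17)/17, exp(-1), sqrt(5)/5, sqrt(6), E, pi, sqrt(11), 3.54, 3.62, 3 * sqrt(2), sqrt(19), sqrt(19), 9, 15 * sqrt(2)]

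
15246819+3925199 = 19172018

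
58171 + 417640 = 475811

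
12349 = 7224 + 5125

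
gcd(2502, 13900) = 278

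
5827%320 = 67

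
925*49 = 45325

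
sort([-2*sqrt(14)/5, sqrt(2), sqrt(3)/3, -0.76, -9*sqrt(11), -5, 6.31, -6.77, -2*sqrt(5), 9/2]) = [-9*sqrt(11), -6.77, -5, -2*sqrt(5), -2*sqrt(14)/5, -0.76, sqrt(3)/3, sqrt(2), 9/2, 6.31]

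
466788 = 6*77798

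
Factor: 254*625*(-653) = -1*2^1*5^4*127^1*653^1 = -103663750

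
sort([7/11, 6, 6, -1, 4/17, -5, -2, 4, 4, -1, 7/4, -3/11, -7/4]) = [-5, -2, -7/4, -1, -1, -3/11, 4/17, 7/11, 7/4, 4, 4, 6, 6]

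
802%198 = 10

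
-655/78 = -8 - 31/78 ≈ -8.40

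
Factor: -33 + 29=-1 * 2^2=-4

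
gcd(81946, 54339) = 1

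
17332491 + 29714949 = 47047440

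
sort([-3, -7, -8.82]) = [-8.82, -7, -3]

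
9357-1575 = 7782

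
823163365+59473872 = 882637237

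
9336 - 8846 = 490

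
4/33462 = 2/16731 ≈ 0.000120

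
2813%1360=93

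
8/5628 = 2/1407 ≈ 0.00142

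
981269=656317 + 324952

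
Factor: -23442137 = -1 * 23442137^1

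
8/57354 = 4/28677 ≈ 0.000139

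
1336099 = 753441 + 582658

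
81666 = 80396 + 1270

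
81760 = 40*2044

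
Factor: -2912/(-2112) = 2^(-1)*3^(-1)*7^1*11^(-1)*13^1 = 91/66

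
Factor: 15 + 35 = 2^1*5^2 = 50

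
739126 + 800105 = 1539231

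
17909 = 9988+7921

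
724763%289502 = 145759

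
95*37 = 3515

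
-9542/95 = -100 - 42/95 ≈ -100.44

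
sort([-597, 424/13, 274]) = [-597, 424/13, 274]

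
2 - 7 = -5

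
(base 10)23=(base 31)n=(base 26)n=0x17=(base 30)n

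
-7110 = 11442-18552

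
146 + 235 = 381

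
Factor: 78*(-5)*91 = -1*2^1*3^1*5^1*7^1*13^2 = -35490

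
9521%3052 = 365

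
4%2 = 0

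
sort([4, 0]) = [0, 4]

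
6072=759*8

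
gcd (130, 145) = 5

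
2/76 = 1/38 ≈ 0.0263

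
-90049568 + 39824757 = -50224811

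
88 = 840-752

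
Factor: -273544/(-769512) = 3^(-1)*31^1*1103^1*32063^(-1) = 34193/96189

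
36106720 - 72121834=-36015114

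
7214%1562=966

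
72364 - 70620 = 1744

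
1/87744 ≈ 0.0000114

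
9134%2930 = 344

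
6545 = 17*385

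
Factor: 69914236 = 2^2 * 7^1 * 2496937^1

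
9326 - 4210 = 5116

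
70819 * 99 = 7011081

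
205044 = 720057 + -515013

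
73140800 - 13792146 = 59348654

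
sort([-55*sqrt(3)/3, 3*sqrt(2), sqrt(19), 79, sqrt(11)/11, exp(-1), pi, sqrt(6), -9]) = [-55*sqrt(3)/3, -9, sqrt(11)/11, exp(-1), sqrt(6), pi, 3*sqrt(2), sqrt(19), 79]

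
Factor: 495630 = 2^1*3^2*5^1*5507^1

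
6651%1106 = 15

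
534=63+471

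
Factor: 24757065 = 3^2 * 5^1 * 31^1 * 17747^1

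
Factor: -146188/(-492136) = 2^(-1)*7^1*23^1*271^(-1) = 161/542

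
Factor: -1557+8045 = 2^3*811^1 = 6488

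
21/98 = 3/14 ≈ 0.214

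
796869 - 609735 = 187134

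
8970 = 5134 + 3836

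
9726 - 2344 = 7382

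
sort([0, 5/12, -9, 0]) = [-9, 0, 0, 5/12]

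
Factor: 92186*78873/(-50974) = -1*3^1*7^(-1)*11^(-1)*61^1*331^(-1)*431^1*46093^1 = -3635493189/25487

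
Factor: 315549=3^3 * 13^1 * 29^1 * 31^1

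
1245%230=95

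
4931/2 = 2465 + 1/2 = 2465.50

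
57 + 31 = 88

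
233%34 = 29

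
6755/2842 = 965/406≈2.38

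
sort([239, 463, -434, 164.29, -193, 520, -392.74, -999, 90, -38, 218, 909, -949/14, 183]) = [-999, -434, -392.74, -193, -949/14, -38, 90, 164.29, 183, 218, 239, 463, 520, 909]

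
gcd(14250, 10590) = 30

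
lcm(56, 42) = 168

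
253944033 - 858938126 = -604994093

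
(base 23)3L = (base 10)90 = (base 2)1011010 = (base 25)3F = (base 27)39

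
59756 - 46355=13401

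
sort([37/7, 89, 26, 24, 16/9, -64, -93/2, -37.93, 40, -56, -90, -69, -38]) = [-90, -69, -64, -56, -93/2, -38, -37.93, 16/9, 37/7, 24, 26, 40, 89]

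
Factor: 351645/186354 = 2^(-1)*3^(-2)*5^1*29^(-1)*197^1 = 985/522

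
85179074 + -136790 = 85042284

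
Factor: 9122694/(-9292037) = -1 * 2^1 * 3^1 * 7^1 * 217207^1 * 9292037^(-1)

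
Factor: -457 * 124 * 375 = -1 * 2^2 * 3^1 * 5^3 * 31^1 * 457^1 = -21250500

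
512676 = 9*56964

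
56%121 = 56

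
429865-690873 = -261008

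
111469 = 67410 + 44059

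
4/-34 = -2/17 ≈ -0.118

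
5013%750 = 513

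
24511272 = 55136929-30625657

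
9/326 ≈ 0.0276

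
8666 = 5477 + 3189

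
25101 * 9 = 225909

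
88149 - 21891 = 66258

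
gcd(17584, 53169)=1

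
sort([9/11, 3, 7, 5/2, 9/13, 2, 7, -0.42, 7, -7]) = [-7, -0.42, 9/13, 9/11, 2, 5/2, 3, 7, 7, 7]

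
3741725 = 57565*65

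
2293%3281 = 2293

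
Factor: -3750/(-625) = 2^1*3^1 = 6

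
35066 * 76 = 2665016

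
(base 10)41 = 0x29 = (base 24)1h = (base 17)27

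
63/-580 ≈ -0.109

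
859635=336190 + 523445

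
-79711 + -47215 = -126926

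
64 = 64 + 0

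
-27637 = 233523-261160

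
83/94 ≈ 0.883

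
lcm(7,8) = 56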